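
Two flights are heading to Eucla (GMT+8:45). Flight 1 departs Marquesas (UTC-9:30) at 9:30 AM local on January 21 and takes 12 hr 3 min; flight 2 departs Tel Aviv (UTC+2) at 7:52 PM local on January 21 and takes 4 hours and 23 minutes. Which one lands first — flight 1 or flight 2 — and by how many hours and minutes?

Flight 1 in UTC: 9:30 AM + 9:30 = 7:00 PM on Jan 21.
+12 hours and 3 minutes → arrive 7:03 AM UTC on Jan 22.
Flight 2 in UTC: 7:52 PM − 2:00 = 5:52 PM on Jan 21.
+4 hours and 23 minutes → arrive 10:15 PM UTC on Jan 21.
Flight 2 lands earlier by 8 hours 48 minutes.

the second, by 8 hours 48 minutes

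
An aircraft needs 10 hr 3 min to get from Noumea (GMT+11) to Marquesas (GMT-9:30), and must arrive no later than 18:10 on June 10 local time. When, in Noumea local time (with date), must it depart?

04:37 on June 11

Target arrival in UTC: 18:10 + 9:30 = 03:40 on Jun 11.
Subtract 10 hours and 3 minutes → departure 17:37 UTC on Jun 10.
Noumea is UTC+11:00: 17:37 + 11:00 = 04:37 on Jun 11.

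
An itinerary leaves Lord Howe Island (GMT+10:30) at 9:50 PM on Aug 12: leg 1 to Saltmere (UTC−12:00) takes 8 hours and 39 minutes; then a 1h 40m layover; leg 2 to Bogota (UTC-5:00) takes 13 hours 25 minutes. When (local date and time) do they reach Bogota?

6:04 AM on August 13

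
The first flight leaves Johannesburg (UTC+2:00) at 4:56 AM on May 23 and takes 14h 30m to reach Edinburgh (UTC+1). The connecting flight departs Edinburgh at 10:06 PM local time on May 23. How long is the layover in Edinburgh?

Convert departure to UTC: 4:56 AM − 2:00 = 2:56 AM UTC on May 23.
Add 14 hours 30 minutes flight time → 5:26 PM UTC.
Edinburgh is UTC+1:00, so local arrival = 5:26 PM + 1:00 = 6:26 PM on May 23.
Layover = 10:06 PM − 6:26 PM = 3 hours 40 minutes.

3 hours 40 minutes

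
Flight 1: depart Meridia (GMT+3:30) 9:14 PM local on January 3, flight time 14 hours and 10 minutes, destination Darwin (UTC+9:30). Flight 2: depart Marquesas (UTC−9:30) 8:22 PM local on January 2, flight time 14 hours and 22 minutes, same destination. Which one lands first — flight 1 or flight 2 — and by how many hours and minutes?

the second, by 11 hours 40 minutes

Flight 1 in UTC: 9:14 PM − 3:30 = 5:44 PM on Jan 3.
+14 hours 10 minutes → arrive 7:54 AM UTC on Jan 4.
Flight 2 in UTC: 8:22 PM + 9:30 = 5:52 AM on Jan 3.
+14 hours and 22 minutes → arrive 8:14 PM UTC on Jan 3.
Flight 2 lands earlier by 11 hours 40 minutes.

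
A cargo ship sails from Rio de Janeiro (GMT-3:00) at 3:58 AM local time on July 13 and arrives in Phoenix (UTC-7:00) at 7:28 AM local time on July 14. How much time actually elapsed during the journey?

Departure in UTC: 3:58 AM + 3:00 = 6:58 AM on Jul 13.
Arrival in UTC: 7:28 AM + 7:00 = 2:28 PM on Jul 14.
Elapsed = 2:28 PM − 6:58 AM (+1 day) = 31 hours 30 minutes.

31 hours 30 minutes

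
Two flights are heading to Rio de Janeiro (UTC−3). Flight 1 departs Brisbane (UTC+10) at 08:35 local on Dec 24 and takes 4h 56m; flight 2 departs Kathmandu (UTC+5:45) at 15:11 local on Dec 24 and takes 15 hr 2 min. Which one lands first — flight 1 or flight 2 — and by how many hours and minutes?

Flight 1 in UTC: 08:35 − 10:00 = 22:35 on Dec 23.
+4 hours and 56 minutes → arrive 03:31 UTC on Dec 24.
Flight 2 in UTC: 15:11 − 5:45 = 09:26 on Dec 24.
+15 hours 2 minutes → arrive 00:28 UTC on Dec 25.
Flight 1 lands earlier by 20 hours 57 minutes.

the first, by 20 hours 57 minutes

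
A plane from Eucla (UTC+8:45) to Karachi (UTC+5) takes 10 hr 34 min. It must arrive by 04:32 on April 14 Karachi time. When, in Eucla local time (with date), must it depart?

21:43 on April 13

Target arrival in UTC: 04:32 − 5:00 = 23:32 on Apr 13.
Subtract 10 hours 34 minutes → departure 12:58 UTC on Apr 13.
Eucla is UTC+8:45: 12:58 + 8:45 = 21:43 on Apr 13.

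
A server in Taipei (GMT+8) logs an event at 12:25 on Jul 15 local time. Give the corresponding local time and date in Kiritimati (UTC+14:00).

Kiritimati is 6:00 ahead of Taipei.
Shift by the zone difference: 12:25 + 6:00 = 18:25 on Jul 15 in Kiritimati.

18:25 on Jul 15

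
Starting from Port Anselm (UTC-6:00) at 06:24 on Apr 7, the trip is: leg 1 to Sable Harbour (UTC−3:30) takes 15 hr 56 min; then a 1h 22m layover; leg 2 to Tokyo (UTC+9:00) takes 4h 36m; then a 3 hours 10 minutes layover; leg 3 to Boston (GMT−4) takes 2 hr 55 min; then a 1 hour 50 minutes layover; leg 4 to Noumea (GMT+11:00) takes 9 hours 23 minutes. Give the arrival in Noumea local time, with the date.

14:36 on April 9

Convert departure to UTC: 06:24 + 6:00 = 12:24 UTC on Apr 7.
Add 15 hours and 56 minutes leg 1 → 04:20 UTC (Apr 8).
Add 1 hour and 22 minutes layover in Sable Harbour → 05:42 UTC.
Add 4 hours and 36 minutes leg 2 → 10:18 UTC.
Add 3 hours 10 minutes layover in Tokyo → 13:28 UTC.
Add 2 hours 55 minutes leg 3 → 16:23 UTC.
Add 1 hour 50 minutes layover in Boston → 18:13 UTC.
Add 9 hours and 23 minutes leg 4 → 03:36 UTC (Apr 9).
Noumea is UTC+11:00, so local arrival = 03:36 + 11:00 = 14:36 on Apr 9.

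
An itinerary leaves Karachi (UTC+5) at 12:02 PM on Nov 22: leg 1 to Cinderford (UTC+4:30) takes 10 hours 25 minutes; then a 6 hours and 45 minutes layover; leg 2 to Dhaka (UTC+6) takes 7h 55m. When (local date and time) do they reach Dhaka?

2:07 PM on Nov 23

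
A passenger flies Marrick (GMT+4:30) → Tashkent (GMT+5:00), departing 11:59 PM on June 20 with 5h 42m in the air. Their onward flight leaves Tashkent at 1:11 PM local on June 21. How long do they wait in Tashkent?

7 hours

Convert departure to UTC: 11:59 PM − 4:30 = 7:29 PM UTC on Jun 20.
Add 5 hours 42 minutes flight time → 1:11 AM UTC (Jun 21).
Tashkent is UTC+5:00, so local arrival = 1:11 AM + 5:00 = 6:11 AM on Jun 21.
Layover = 1:11 PM − 6:11 AM = 7 hours.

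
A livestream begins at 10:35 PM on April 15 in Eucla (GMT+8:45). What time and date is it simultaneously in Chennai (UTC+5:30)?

In UTC: 10:35 PM − 8:45 = 1:50 PM on Apr 15.
Chennai is UTC+5:30: 1:50 PM + 5:30 = 7:20 PM on Apr 15.

7:20 PM on April 15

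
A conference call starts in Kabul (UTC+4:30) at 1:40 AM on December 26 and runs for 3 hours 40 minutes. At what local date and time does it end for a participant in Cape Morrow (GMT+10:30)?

Convert start to UTC: 1:40 AM − 4:30 = 9:10 PM UTC on Dec 25.
Add 3 hours 40 minutes duration → 12:50 AM UTC (Dec 26).
Cape Morrow is UTC+10:30, so local end time = 12:50 AM + 10:30 = 11:20 AM on Dec 26.

11:20 AM on December 26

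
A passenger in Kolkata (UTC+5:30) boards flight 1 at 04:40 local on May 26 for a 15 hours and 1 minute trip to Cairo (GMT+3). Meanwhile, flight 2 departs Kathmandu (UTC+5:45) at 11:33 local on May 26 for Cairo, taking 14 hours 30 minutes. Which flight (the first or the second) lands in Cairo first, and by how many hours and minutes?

Flight 1 in UTC: 04:40 − 5:30 = 23:10 on May 25.
+15 hours 1 minute → arrive 14:11 UTC on May 26.
Flight 2 in UTC: 11:33 − 5:45 = 05:48 on May 26.
+14 hours 30 minutes → arrive 20:18 UTC on May 26.
Flight 1 lands earlier by 6 hours 7 minutes.

the first, by 6 hours 7 minutes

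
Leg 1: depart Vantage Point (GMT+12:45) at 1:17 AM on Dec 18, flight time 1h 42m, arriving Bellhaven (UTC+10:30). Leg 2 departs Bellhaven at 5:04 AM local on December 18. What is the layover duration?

Convert departure to UTC: 1:17 AM − 12:45 = 12:32 PM UTC on Dec 17.
Add 1 hour and 42 minutes flight time → 2:14 PM UTC.
Bellhaven is UTC+10:30, so local arrival = 2:14 PM + 10:30 = 12:44 AM on Dec 18.
Layover = 5:04 AM − 12:44 AM = 4 hours 20 minutes.

4 hours 20 minutes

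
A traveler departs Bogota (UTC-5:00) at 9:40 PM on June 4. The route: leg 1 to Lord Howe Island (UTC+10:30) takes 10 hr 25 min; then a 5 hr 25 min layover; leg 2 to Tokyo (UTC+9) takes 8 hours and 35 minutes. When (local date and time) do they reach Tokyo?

12:05 PM on June 6

Convert departure to UTC: 9:40 PM + 5:00 = 2:40 AM UTC on Jun 5.
Add 10 hours 25 minutes leg 1 → 1:05 PM UTC.
Add 5 hours 25 minutes layover in Lord Howe Island → 6:30 PM UTC.
Add 8 hours and 35 minutes leg 2 → 3:05 AM UTC (Jun 6).
Tokyo is UTC+9:00, so local arrival = 3:05 AM + 9:00 = 12:05 PM on Jun 6.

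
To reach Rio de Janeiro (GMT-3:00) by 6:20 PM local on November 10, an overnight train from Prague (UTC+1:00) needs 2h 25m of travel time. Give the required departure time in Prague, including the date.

7:55 PM on November 10

Target arrival in UTC: 6:20 PM + 3:00 = 9:20 PM on Nov 10.
Subtract 2 hours 25 minutes → departure 6:55 PM UTC on Nov 10.
Prague is UTC+1:00: 6:55 PM + 1:00 = 7:55 PM on Nov 10.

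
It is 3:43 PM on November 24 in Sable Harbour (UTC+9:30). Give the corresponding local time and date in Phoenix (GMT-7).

11:13 PM on November 23

In UTC: 3:43 PM − 9:30 = 6:13 AM on Nov 24.
Phoenix is UTC−7:00: 6:13 AM − 7:00 = 11:13 PM on Nov 23.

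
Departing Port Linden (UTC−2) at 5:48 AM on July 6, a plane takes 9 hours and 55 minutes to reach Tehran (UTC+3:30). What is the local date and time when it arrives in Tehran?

9:13 PM on Jul 6

Convert departure to UTC: 5:48 AM + 2:00 = 7:48 AM UTC on Jul 6.
Add 9 hours and 55 minutes travel time → 5:43 PM UTC.
Tehran is UTC+3:30, so local arrival = 5:43 PM + 3:30 = 9:13 PM on Jul 6.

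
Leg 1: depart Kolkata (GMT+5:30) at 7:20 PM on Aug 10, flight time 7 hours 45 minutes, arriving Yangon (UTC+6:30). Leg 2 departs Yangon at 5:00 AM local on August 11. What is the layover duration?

55 minutes

Convert departure to UTC: 7:20 PM − 5:30 = 1:50 PM UTC on Aug 10.
Add 7 hours and 45 minutes flight time → 9:35 PM UTC.
Yangon is UTC+6:30, so local arrival = 9:35 PM + 6:30 = 4:05 AM on Aug 11.
Layover = 5:00 AM − 4:05 AM = 55 minutes.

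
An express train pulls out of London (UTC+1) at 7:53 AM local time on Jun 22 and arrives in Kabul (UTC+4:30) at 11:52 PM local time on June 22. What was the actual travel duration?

12 hours 29 minutes

Departure in UTC: 7:53 AM − 1:00 = 6:53 AM on Jun 22.
Arrival in UTC: 11:52 PM − 4:30 = 7:22 PM on Jun 22.
Elapsed = 7:22 PM − 6:53 AM = 12 hours 29 minutes.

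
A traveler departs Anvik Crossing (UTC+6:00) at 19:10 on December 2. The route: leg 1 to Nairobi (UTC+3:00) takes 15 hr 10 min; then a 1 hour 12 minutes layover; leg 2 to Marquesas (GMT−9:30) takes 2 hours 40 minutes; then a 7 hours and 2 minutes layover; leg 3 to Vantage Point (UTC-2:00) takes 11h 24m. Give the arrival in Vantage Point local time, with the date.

00:38 on December 4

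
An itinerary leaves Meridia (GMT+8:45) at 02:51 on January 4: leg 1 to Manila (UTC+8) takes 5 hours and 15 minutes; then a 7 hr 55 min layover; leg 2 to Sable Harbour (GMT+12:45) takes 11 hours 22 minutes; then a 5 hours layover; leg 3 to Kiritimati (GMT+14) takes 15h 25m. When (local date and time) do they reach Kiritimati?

Convert departure to UTC: 02:51 − 8:45 = 18:06 UTC on Jan 3.
Add 5 hours 15 minutes leg 1 → 23:21 UTC.
Add 7 hours 55 minutes layover in Manila → 07:16 UTC (Jan 4).
Add 11 hours 22 minutes leg 2 → 18:38 UTC.
Add 5 hours layover in Sable Harbour → 23:38 UTC.
Add 15 hours 25 minutes leg 3 → 15:03 UTC (Jan 5).
Kiritimati is UTC+14:00, so local arrival = 15:03 + 14:00 = 05:03 on Jan 6.

05:03 on January 6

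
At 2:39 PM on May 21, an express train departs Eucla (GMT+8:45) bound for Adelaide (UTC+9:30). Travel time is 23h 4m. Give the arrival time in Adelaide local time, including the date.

2:28 PM on May 22

Convert departure to UTC: 2:39 PM − 8:45 = 5:54 AM UTC on May 21.
Add 23 hours and 4 minutes travel time → 4:58 AM UTC (May 22).
Adelaide is UTC+9:30, so local arrival = 4:58 AM + 9:30 = 2:28 PM on May 22.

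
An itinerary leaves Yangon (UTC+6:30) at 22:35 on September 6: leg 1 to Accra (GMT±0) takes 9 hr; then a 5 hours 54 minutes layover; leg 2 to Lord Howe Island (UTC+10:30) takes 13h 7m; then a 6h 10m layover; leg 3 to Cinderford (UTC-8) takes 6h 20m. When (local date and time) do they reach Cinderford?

00:36 on September 8

Convert departure to UTC: 22:35 − 6:30 = 16:05 UTC on Sep 6.
Add 9 hours leg 1 → 01:05 UTC (Sep 7).
Add 5 hours 54 minutes layover in Accra → 06:59 UTC.
Add 13 hours 7 minutes leg 2 → 20:06 UTC.
Add 6 hours 10 minutes layover in Lord Howe Island → 02:16 UTC (Sep 8).
Add 6 hours and 20 minutes leg 3 → 08:36 UTC.
Cinderford is UTC−8:00, so local arrival = 08:36 − 8:00 = 00:36 on Sep 8.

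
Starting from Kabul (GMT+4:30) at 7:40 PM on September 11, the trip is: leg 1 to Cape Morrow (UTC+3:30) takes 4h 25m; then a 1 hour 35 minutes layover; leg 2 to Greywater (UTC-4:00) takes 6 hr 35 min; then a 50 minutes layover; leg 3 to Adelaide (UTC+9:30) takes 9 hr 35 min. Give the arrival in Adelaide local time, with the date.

Convert departure to UTC: 7:40 PM − 4:30 = 3:10 PM UTC on Sep 11.
Add 4 hours 25 minutes leg 1 → 7:35 PM UTC.
Add 1 hour 35 minutes layover in Cape Morrow → 9:10 PM UTC.
Add 6 hours 35 minutes leg 2 → 3:45 AM UTC (Sep 12).
Add 50 minutes layover in Greywater → 4:35 AM UTC.
Add 9 hours and 35 minutes leg 3 → 2:10 PM UTC.
Adelaide is UTC+9:30, so local arrival = 2:10 PM + 9:30 = 11:40 PM on Sep 12.

11:40 PM on September 12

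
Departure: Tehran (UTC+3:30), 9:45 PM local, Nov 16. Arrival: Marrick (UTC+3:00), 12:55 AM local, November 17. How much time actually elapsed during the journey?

3 hours 40 minutes

Marrick is 0:30 behind Tehran.
Clock-face elapsed time (ignoring zones) is 3 hours 10 minutes.
Actual elapsed = 3 hours 10 minutes + 0:30 = 3 hours 40 minutes.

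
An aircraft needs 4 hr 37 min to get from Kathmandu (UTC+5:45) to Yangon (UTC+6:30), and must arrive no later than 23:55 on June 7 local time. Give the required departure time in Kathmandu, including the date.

18:33 on June 7

Target arrival in UTC: 23:55 − 6:30 = 17:25 on Jun 7.
Subtract 4 hours and 37 minutes → departure 12:48 UTC on Jun 7.
Kathmandu is UTC+5:45: 12:48 + 5:45 = 18:33 on Jun 7.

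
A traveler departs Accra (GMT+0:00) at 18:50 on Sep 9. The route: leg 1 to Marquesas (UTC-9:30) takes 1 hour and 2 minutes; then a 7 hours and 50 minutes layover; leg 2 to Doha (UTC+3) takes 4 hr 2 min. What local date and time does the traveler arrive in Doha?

Accra is at UTC+0, so departure is already 18:50 UTC on Sep 9.
Add 1 hour 2 minutes leg 1 → 19:52 UTC.
Add 7 hours 50 minutes layover in Marquesas → 03:42 UTC (Sep 10).
Add 4 hours and 2 minutes leg 2 → 07:44 UTC.
Doha is UTC+3:00, so local arrival = 07:44 + 3:00 = 10:44 on Sep 10.

10:44 on Sep 10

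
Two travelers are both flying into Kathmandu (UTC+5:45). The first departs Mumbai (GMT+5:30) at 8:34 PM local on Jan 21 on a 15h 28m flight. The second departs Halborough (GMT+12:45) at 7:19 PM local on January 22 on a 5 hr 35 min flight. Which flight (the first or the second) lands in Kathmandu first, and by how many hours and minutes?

Flight 1 in UTC: 8:34 PM − 5:30 = 3:04 PM on Jan 21.
+15 hours and 28 minutes → arrive 6:32 AM UTC on Jan 22.
Flight 2 in UTC: 7:19 PM − 12:45 = 6:34 AM on Jan 22.
+5 hours 35 minutes → arrive 12:09 PM UTC on Jan 22.
Flight 1 lands earlier by 5 hours 37 minutes.

the first, by 5 hours 37 minutes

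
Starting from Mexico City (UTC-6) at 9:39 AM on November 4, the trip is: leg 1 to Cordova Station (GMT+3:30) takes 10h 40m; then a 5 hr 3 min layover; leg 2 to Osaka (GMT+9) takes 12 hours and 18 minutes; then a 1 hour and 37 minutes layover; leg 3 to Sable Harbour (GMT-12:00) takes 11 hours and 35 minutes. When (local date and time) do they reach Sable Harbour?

8:52 PM on November 5

Convert departure to UTC: 9:39 AM + 6:00 = 3:39 PM UTC on Nov 4.
Add 10 hours 40 minutes leg 1 → 2:19 AM UTC (Nov 5).
Add 5 hours 3 minutes layover in Cordova Station → 7:22 AM UTC.
Add 12 hours 18 minutes leg 2 → 7:40 PM UTC.
Add 1 hour 37 minutes layover in Osaka → 9:17 PM UTC.
Add 11 hours 35 minutes leg 3 → 8:52 AM UTC (Nov 6).
Sable Harbour is UTC−12:00, so local arrival = 8:52 AM − 12:00 = 8:52 PM on Nov 5.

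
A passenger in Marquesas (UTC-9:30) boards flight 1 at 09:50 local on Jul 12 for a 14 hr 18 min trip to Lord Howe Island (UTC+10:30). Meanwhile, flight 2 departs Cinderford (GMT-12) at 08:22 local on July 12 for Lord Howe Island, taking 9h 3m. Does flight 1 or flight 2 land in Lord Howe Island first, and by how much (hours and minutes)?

the second, by 4 hours 13 minutes

Flight 1 in UTC: 09:50 + 9:30 = 19:20 on Jul 12.
+14 hours and 18 minutes → arrive 09:38 UTC on Jul 13.
Flight 2 in UTC: 08:22 + 12:00 = 20:22 on Jul 12.
+9 hours 3 minutes → arrive 05:25 UTC on Jul 13.
Flight 2 lands earlier by 4 hours 13 minutes.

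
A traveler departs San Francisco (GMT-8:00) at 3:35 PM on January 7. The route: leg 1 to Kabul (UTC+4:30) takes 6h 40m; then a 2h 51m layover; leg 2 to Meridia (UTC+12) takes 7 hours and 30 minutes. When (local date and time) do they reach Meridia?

Convert departure to UTC: 3:35 PM + 8:00 = 11:35 PM UTC on Jan 7.
Add 6 hours and 40 minutes leg 1 → 6:15 AM UTC (Jan 8).
Add 2 hours and 51 minutes layover in Kabul → 9:06 AM UTC.
Add 7 hours 30 minutes leg 2 → 4:36 PM UTC.
Meridia is UTC+12:00, so local arrival = 4:36 PM + 12:00 = 4:36 AM on Jan 9.

4:36 AM on Jan 9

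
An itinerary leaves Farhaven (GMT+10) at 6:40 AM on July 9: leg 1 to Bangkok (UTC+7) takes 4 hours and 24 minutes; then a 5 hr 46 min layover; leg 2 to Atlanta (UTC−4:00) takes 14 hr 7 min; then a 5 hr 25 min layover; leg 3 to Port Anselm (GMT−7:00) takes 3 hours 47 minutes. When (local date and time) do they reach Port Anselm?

Convert departure to UTC: 6:40 AM − 10:00 = 8:40 PM UTC on Jul 8.
Add 4 hours and 24 minutes leg 1 → 1:04 AM UTC (Jul 9).
Add 5 hours and 46 minutes layover in Bangkok → 6:50 AM UTC.
Add 14 hours 7 minutes leg 2 → 8:57 PM UTC.
Add 5 hours 25 minutes layover in Atlanta → 2:22 AM UTC (Jul 10).
Add 3 hours and 47 minutes leg 3 → 6:09 AM UTC.
Port Anselm is UTC−7:00, so local arrival = 6:09 AM − 7:00 = 11:09 PM on Jul 9.

11:09 PM on Jul 9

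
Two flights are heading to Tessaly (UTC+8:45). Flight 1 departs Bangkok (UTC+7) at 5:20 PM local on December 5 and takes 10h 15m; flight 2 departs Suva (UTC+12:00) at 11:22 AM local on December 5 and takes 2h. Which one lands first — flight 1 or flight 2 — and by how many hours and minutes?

the second, by 19 hours 13 minutes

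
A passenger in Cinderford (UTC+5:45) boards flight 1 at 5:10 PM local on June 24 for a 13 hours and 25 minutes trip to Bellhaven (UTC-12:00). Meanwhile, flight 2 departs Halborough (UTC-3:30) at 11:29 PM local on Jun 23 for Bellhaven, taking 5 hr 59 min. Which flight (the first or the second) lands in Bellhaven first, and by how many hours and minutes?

Flight 1 in UTC: 5:10 PM − 5:45 = 11:25 AM on Jun 24.
+13 hours and 25 minutes → arrive 12:50 AM UTC on Jun 25.
Flight 2 in UTC: 11:29 PM + 3:30 = 2:59 AM on Jun 24.
+5 hours 59 minutes → arrive 8:58 AM UTC on Jun 24.
Flight 2 lands earlier by 15 hours 52 minutes.

the second, by 15 hours 52 minutes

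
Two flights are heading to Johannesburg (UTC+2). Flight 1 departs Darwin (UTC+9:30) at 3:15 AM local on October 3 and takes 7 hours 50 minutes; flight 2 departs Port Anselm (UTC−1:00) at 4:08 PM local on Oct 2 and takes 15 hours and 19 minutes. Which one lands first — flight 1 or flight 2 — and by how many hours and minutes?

Flight 1 in UTC: 3:15 AM − 9:30 = 5:45 PM on Oct 2.
+7 hours and 50 minutes → arrive 1:35 AM UTC on Oct 3.
Flight 2 in UTC: 4:08 PM + 1:00 = 5:08 PM on Oct 2.
+15 hours and 19 minutes → arrive 8:27 AM UTC on Oct 3.
Flight 1 lands earlier by 6 hours 52 minutes.

the first, by 6 hours 52 minutes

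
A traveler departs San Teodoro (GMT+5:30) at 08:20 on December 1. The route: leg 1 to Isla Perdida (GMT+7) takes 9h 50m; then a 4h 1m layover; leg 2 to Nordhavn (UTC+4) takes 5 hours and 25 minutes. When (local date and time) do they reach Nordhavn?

Convert departure to UTC: 08:20 − 5:30 = 02:50 UTC on Dec 1.
Add 9 hours 50 minutes leg 1 → 12:40 UTC.
Add 4 hours and 1 minute layover in Isla Perdida → 16:41 UTC.
Add 5 hours and 25 minutes leg 2 → 22:06 UTC.
Nordhavn is UTC+4:00, so local arrival = 22:06 + 4:00 = 02:06 on Dec 2.

02:06 on December 2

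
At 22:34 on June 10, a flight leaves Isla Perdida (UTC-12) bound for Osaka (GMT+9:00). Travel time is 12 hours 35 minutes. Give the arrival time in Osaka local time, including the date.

Convert departure to UTC: 22:34 + 12:00 = 10:34 UTC on Jun 11.
Add 12 hours 35 minutes travel time → 23:09 UTC.
Osaka is UTC+9:00, so local arrival = 23:09 + 9:00 = 08:09 on Jun 12.

08:09 on Jun 12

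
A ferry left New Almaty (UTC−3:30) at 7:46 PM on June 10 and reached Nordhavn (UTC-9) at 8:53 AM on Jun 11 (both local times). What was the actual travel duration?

Nordhavn is 5:30 behind New Almaty.
Clock-face elapsed time (ignoring zones) is 13 hours 7 minutes.
Actual elapsed = 13 hours 7 minutes + 5:30 = 18 hours 37 minutes.

18 hours 37 minutes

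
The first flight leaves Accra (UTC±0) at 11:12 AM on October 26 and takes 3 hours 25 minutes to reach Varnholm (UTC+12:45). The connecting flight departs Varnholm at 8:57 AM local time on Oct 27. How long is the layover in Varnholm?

Accra is at UTC+0, so departure is already 11:12 AM UTC on Oct 26.
Add 3 hours 25 minutes flight time → 2:37 PM UTC.
Varnholm is UTC+12:45, so local arrival = 2:37 PM + 12:45 = 3:22 AM on Oct 27.
Layover = 8:57 AM − 3:22 AM = 5 hours 35 minutes.

5 hours 35 minutes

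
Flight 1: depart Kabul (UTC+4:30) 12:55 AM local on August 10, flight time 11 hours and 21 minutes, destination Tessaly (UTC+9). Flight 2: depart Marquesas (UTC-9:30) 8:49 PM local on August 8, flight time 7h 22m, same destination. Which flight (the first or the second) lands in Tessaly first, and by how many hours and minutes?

Flight 1 in UTC: 12:55 AM − 4:30 = 8:25 PM on Aug 9.
+11 hours 21 minutes → arrive 7:46 AM UTC on Aug 10.
Flight 2 in UTC: 8:49 PM + 9:30 = 6:19 AM on Aug 9.
+7 hours 22 minutes → arrive 1:41 PM UTC on Aug 9.
Flight 2 lands earlier by 18 hours 5 minutes.

the second, by 18 hours 5 minutes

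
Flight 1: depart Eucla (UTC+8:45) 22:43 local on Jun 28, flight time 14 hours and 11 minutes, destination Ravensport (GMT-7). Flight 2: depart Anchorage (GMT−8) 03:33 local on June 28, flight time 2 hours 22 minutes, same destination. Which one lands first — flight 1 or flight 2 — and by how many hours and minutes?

Flight 1 in UTC: 22:43 − 8:45 = 13:58 on Jun 28.
+14 hours 11 minutes → arrive 04:09 UTC on Jun 29.
Flight 2 in UTC: 03:33 + 8:00 = 11:33 on Jun 28.
+2 hours 22 minutes → arrive 13:55 UTC on Jun 28.
Flight 2 lands earlier by 14 hours 14 minutes.

the second, by 14 hours 14 minutes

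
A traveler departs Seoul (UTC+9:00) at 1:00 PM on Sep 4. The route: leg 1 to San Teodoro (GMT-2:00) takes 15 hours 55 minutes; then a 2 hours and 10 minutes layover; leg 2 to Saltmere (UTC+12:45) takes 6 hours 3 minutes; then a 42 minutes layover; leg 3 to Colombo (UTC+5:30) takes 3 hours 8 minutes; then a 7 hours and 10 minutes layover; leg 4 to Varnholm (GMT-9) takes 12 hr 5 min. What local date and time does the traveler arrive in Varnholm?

6:13 PM on September 5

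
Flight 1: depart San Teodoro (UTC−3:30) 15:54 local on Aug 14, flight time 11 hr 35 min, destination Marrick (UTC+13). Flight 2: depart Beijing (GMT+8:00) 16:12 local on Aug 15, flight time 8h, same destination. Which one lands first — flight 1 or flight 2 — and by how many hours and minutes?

the first, by 9 hours 13 minutes

Flight 1 in UTC: 15:54 + 3:30 = 19:24 on Aug 14.
+11 hours and 35 minutes → arrive 06:59 UTC on Aug 15.
Flight 2 in UTC: 16:12 − 8:00 = 08:12 on Aug 15.
+8 hours → arrive 16:12 UTC on Aug 15.
Flight 1 lands earlier by 9 hours 13 minutes.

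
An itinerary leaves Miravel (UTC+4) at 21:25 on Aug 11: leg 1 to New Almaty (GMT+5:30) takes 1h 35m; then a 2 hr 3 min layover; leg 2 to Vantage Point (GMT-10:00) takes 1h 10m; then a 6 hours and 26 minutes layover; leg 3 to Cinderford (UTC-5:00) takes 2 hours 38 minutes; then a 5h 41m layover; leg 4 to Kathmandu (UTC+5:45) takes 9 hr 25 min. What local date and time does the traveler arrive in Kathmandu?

04:08 on Aug 13

Convert departure to UTC: 21:25 − 4:00 = 17:25 UTC on Aug 11.
Add 1 hour and 35 minutes leg 1 → 19:00 UTC.
Add 2 hours 3 minutes layover in New Almaty → 21:03 UTC.
Add 1 hour and 10 minutes leg 2 → 22:13 UTC.
Add 6 hours and 26 minutes layover in Vantage Point → 04:39 UTC (Aug 12).
Add 2 hours 38 minutes leg 3 → 07:17 UTC.
Add 5 hours and 41 minutes layover in Cinderford → 12:58 UTC.
Add 9 hours and 25 minutes leg 4 → 22:23 UTC.
Kathmandu is UTC+5:45, so local arrival = 22:23 + 5:45 = 04:08 on Aug 13.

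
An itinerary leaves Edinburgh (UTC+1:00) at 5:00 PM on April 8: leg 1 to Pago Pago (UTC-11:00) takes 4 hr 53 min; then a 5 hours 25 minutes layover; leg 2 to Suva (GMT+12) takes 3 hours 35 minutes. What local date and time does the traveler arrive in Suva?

5:53 PM on April 9

Convert departure to UTC: 5:00 PM − 1:00 = 4:00 PM UTC on Apr 8.
Add 4 hours 53 minutes leg 1 → 8:53 PM UTC.
Add 5 hours and 25 minutes layover in Pago Pago → 2:18 AM UTC (Apr 9).
Add 3 hours 35 minutes leg 2 → 5:53 AM UTC.
Suva is UTC+12:00, so local arrival = 5:53 AM + 12:00 = 5:53 PM on Apr 9.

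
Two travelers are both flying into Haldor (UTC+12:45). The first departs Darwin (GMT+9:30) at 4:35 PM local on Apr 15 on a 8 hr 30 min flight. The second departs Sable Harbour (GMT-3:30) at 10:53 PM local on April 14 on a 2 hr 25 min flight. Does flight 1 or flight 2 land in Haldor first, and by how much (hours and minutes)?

Flight 1 in UTC: 4:35 PM − 9:30 = 7:05 AM on Apr 15.
+8 hours 30 minutes → arrive 3:35 PM UTC on Apr 15.
Flight 2 in UTC: 10:53 PM + 3:30 = 2:23 AM on Apr 15.
+2 hours and 25 minutes → arrive 4:48 AM UTC on Apr 15.
Flight 2 lands earlier by 10 hours 47 minutes.

the second, by 10 hours 47 minutes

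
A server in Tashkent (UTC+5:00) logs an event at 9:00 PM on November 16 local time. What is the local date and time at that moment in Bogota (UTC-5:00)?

Bogota is 10:00 behind Tashkent.
Shift by the zone difference: 9:00 PM − 10:00 = 11:00 AM on Nov 16 in Bogota.

11:00 AM on November 16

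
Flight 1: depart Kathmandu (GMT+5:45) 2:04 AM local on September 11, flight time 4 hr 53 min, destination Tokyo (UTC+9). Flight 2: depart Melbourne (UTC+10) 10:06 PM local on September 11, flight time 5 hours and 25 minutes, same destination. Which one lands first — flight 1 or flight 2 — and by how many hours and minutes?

the first, by 16 hours 19 minutes

Flight 1 in UTC: 2:04 AM − 5:45 = 8:19 PM on Sep 10.
+4 hours 53 minutes → arrive 1:12 AM UTC on Sep 11.
Flight 2 in UTC: 10:06 PM − 10:00 = 12:06 PM on Sep 11.
+5 hours and 25 minutes → arrive 5:31 PM UTC on Sep 11.
Flight 1 lands earlier by 16 hours 19 minutes.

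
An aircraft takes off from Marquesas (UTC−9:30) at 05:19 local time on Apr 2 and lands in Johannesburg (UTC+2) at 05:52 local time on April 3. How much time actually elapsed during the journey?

13 hours 3 minutes

Johannesburg is 11:30 ahead of Marquesas.
Clock-face elapsed time (ignoring zones) is 24 hours 33 minutes.
Actual elapsed = 24 hours 33 minutes − 11:30 = 13 hours 3 minutes.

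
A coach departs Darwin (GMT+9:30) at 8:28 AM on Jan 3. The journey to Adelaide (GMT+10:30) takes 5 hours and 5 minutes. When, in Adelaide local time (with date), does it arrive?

2:33 PM on January 3

Convert departure to UTC: 8:28 AM − 9:30 = 10:58 PM UTC on Jan 2.
Add 5 hours and 5 minutes travel time → 4:03 AM UTC (Jan 3).
Adelaide is UTC+10:30, so local arrival = 4:03 AM + 10:30 = 2:33 PM on Jan 3.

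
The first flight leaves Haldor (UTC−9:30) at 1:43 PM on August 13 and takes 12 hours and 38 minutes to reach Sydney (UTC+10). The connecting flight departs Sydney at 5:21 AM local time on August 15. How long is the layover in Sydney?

7 hours 30 minutes

Convert departure to UTC: 1:43 PM + 9:30 = 11:13 PM UTC on Aug 13.
Add 12 hours 38 minutes flight time → 11:51 AM UTC (Aug 14).
Sydney is UTC+10:00, so local arrival = 11:51 AM + 10:00 = 9:51 PM on Aug 14.
Layover = 5:21 AM − 9:51 PM (+1 day) = 7 hours 30 minutes.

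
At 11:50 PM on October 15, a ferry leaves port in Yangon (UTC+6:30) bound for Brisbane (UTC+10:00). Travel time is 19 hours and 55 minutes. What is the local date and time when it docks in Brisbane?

11:15 PM on Oct 16

Brisbane is 3:30 ahead of Yangon.
After 19 hours and 55 minutes it is 7:45 PM (Oct 16) in Yangon.
Shift by the zone difference: 7:45 PM + 3:30 = 11:15 PM on Oct 16 in Brisbane.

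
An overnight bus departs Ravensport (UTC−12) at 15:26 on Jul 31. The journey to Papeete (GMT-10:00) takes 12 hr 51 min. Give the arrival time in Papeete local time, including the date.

06:17 on August 1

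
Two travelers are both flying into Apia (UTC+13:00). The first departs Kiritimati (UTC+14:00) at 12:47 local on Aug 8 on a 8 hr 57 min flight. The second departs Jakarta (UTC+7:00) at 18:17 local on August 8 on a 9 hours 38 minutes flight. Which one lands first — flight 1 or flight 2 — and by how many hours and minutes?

the first, by 13 hours 11 minutes

Flight 1 in UTC: 12:47 − 14:00 = 22:47 on Aug 7.
+8 hours 57 minutes → arrive 07:44 UTC on Aug 8.
Flight 2 in UTC: 18:17 − 7:00 = 11:17 on Aug 8.
+9 hours 38 minutes → arrive 20:55 UTC on Aug 8.
Flight 1 lands earlier by 13 hours 11 minutes.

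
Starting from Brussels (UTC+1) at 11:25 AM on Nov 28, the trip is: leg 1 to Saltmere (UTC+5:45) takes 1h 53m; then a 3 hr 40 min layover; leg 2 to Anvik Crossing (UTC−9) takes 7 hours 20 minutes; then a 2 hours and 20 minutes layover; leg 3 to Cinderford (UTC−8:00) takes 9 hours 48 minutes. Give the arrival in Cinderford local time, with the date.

Convert departure to UTC: 11:25 AM − 1:00 = 10:25 AM UTC on Nov 28.
Add 1 hour and 53 minutes leg 1 → 12:18 PM UTC.
Add 3 hours 40 minutes layover in Saltmere → 3:58 PM UTC.
Add 7 hours 20 minutes leg 2 → 11:18 PM UTC.
Add 2 hours 20 minutes layover in Anvik Crossing → 1:38 AM UTC (Nov 29).
Add 9 hours 48 minutes leg 3 → 11:26 AM UTC.
Cinderford is UTC−8:00, so local arrival = 11:26 AM − 8:00 = 3:26 AM on Nov 29.

3:26 AM on November 29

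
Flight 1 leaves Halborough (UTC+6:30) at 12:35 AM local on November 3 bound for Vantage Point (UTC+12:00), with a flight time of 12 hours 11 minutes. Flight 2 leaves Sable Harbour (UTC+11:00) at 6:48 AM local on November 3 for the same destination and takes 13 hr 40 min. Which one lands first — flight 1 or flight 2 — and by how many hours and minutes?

the first, by 3 hours 12 minutes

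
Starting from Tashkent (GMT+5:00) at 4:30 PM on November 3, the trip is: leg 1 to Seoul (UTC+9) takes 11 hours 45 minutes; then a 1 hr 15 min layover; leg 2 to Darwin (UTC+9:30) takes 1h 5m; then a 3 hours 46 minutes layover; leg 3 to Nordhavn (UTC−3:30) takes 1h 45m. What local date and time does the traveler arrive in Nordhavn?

3:36 AM on Nov 4

Convert departure to UTC: 4:30 PM − 5:00 = 11:30 AM UTC on Nov 3.
Add 11 hours 45 minutes leg 1 → 11:15 PM UTC.
Add 1 hour and 15 minutes layover in Seoul → 12:30 AM UTC (Nov 4).
Add 1 hour 5 minutes leg 2 → 1:35 AM UTC.
Add 3 hours 46 minutes layover in Darwin → 5:21 AM UTC.
Add 1 hour and 45 minutes leg 3 → 7:06 AM UTC.
Nordhavn is UTC−3:30, so local arrival = 7:06 AM − 3:30 = 3:36 AM on Nov 4.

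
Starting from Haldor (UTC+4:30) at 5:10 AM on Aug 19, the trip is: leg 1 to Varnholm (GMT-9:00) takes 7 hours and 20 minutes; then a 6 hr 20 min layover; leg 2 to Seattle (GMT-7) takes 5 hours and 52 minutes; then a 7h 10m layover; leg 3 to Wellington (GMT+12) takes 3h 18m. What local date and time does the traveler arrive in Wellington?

Convert departure to UTC: 5:10 AM − 4:30 = 12:40 AM UTC on Aug 19.
Add 7 hours 20 minutes leg 1 → 8:00 AM UTC.
Add 6 hours and 20 minutes layover in Varnholm → 2:20 PM UTC.
Add 5 hours 52 minutes leg 2 → 8:12 PM UTC.
Add 7 hours 10 minutes layover in Seattle → 3:22 AM UTC (Aug 20).
Add 3 hours and 18 minutes leg 3 → 6:40 AM UTC.
Wellington is UTC+12:00, so local arrival = 6:40 AM + 12:00 = 6:40 PM on Aug 20.

6:40 PM on August 20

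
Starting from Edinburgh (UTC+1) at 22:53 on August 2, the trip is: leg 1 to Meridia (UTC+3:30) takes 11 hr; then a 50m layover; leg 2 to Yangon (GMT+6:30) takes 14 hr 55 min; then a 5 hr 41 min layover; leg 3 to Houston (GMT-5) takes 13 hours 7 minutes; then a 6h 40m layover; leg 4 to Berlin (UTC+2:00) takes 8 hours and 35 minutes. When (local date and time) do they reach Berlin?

Convert departure to UTC: 22:53 − 1:00 = 21:53 UTC on Aug 2.
Add 11 hours leg 1 → 08:53 UTC (Aug 3).
Add 50 minutes layover in Meridia → 09:43 UTC.
Add 14 hours 55 minutes leg 2 → 00:38 UTC (Aug 4).
Add 5 hours and 41 minutes layover in Yangon → 06:19 UTC.
Add 13 hours and 7 minutes leg 3 → 19:26 UTC.
Add 6 hours and 40 minutes layover in Houston → 02:06 UTC (Aug 5).
Add 8 hours 35 minutes leg 4 → 10:41 UTC.
Berlin is UTC+2:00, so local arrival = 10:41 + 2:00 = 12:41 on Aug 5.

12:41 on August 5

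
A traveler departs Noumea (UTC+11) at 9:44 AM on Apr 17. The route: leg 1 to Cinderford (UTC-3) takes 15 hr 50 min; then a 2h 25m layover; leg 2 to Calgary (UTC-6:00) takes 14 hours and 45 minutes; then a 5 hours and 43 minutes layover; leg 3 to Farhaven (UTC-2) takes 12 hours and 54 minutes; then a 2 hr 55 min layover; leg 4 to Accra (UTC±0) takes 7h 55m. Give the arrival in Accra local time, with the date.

1:11 PM on April 19

Convert departure to UTC: 9:44 AM − 11:00 = 10:44 PM UTC on Apr 16.
Add 15 hours 50 minutes leg 1 → 2:34 PM UTC (Apr 17).
Add 2 hours 25 minutes layover in Cinderford → 4:59 PM UTC.
Add 14 hours 45 minutes leg 2 → 7:44 AM UTC (Apr 18).
Add 5 hours and 43 minutes layover in Calgary → 1:27 PM UTC.
Add 12 hours 54 minutes leg 3 → 2:21 AM UTC (Apr 19).
Add 2 hours 55 minutes layover in Farhaven → 5:16 AM UTC.
Add 7 hours and 55 minutes leg 4 → 1:11 PM UTC.
Accra is UTC+0, so local arrival is the same: 1:11 PM on Apr 19.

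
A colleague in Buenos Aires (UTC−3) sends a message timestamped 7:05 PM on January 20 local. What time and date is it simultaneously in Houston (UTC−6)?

4:05 PM on January 20

Houston is 3:00 behind Buenos Aires.
Shift by the zone difference: 7:05 PM − 3:00 = 4:05 PM on Jan 20 in Houston.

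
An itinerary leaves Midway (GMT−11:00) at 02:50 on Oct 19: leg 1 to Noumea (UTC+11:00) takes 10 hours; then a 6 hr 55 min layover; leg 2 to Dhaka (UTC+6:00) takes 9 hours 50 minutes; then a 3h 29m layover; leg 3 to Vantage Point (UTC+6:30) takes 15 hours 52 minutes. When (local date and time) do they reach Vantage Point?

18:26 on October 21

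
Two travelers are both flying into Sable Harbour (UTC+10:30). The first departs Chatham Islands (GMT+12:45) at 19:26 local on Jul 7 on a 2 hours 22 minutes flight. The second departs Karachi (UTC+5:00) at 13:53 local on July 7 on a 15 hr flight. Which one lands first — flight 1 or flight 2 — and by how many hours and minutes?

Flight 1 in UTC: 19:26 − 12:45 = 06:41 on Jul 7.
+2 hours and 22 minutes → arrive 09:03 UTC on Jul 7.
Flight 2 in UTC: 13:53 − 5:00 = 08:53 on Jul 7.
+15 hours → arrive 23:53 UTC on Jul 7.
Flight 1 lands earlier by 14 hours 50 minutes.

the first, by 14 hours 50 minutes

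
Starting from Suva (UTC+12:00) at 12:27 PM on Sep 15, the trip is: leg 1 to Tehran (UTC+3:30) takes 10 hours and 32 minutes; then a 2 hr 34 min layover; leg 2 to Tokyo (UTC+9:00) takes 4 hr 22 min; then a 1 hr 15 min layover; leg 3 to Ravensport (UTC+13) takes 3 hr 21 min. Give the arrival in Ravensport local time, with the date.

11:31 AM on Sep 16

Convert departure to UTC: 12:27 PM − 12:00 = 12:27 AM UTC on Sep 15.
Add 10 hours and 32 minutes leg 1 → 10:59 AM UTC.
Add 2 hours 34 minutes layover in Tehran → 1:33 PM UTC.
Add 4 hours 22 minutes leg 2 → 5:55 PM UTC.
Add 1 hour 15 minutes layover in Tokyo → 7:10 PM UTC.
Add 3 hours and 21 minutes leg 3 → 10:31 PM UTC.
Ravensport is UTC+13:00, so local arrival = 10:31 PM + 13:00 = 11:31 AM on Sep 16.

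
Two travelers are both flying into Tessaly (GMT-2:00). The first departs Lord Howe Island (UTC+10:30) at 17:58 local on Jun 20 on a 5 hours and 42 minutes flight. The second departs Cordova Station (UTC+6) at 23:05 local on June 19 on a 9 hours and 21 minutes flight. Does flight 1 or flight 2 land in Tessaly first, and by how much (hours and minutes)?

the second, by 10 hours 44 minutes

Flight 1 in UTC: 17:58 − 10:30 = 07:28 on Jun 20.
+5 hours 42 minutes → arrive 13:10 UTC on Jun 20.
Flight 2 in UTC: 23:05 − 6:00 = 17:05 on Jun 19.
+9 hours and 21 minutes → arrive 02:26 UTC on Jun 20.
Flight 2 lands earlier by 10 hours 44 minutes.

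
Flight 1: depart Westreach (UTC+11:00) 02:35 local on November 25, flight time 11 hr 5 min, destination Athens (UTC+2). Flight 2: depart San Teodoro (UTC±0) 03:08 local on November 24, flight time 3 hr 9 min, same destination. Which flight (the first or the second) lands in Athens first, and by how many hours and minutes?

Flight 1 in UTC: 02:35 − 11:00 = 15:35 on Nov 24.
+11 hours and 5 minutes → arrive 02:40 UTC on Nov 25.
Flight 2 departs at 03:08 UTC (Nov 24).
+3 hours 9 minutes → arrive 06:17 UTC on Nov 24.
Flight 2 lands earlier by 20 hours 23 minutes.

the second, by 20 hours 23 minutes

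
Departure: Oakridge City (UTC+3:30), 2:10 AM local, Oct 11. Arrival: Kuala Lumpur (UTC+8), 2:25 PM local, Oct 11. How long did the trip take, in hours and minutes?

7 hours 45 minutes

Kuala Lumpur is 4:30 ahead of Oakridge City.
Clock-face elapsed time (ignoring zones) is 12 hours 15 minutes.
Actual elapsed = 12 hours 15 minutes − 4:30 = 7 hours 45 minutes.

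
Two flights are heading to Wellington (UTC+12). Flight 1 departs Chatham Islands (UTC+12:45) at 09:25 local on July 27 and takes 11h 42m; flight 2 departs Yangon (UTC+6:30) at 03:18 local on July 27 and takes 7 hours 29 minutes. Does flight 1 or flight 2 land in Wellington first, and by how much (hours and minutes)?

Flight 1 in UTC: 09:25 − 12:45 = 20:40 on Jul 26.
+11 hours and 42 minutes → arrive 08:22 UTC on Jul 27.
Flight 2 in UTC: 03:18 − 6:30 = 20:48 on Jul 26.
+7 hours and 29 minutes → arrive 04:17 UTC on Jul 27.
Flight 2 lands earlier by 4 hours 5 minutes.

the second, by 4 hours 5 minutes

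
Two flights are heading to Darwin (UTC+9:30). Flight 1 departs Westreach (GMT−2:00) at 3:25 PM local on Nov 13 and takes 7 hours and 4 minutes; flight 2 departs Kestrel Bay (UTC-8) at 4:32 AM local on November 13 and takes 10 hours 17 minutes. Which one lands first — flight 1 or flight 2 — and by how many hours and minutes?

Flight 1 in UTC: 3:25 PM + 2:00 = 5:25 PM on Nov 13.
+7 hours and 4 minutes → arrive 12:29 AM UTC on Nov 14.
Flight 2 in UTC: 4:32 AM + 8:00 = 12:32 PM on Nov 13.
+10 hours and 17 minutes → arrive 10:49 PM UTC on Nov 13.
Flight 2 lands earlier by 1 hour 40 minutes.

the second, by 1 hour 40 minutes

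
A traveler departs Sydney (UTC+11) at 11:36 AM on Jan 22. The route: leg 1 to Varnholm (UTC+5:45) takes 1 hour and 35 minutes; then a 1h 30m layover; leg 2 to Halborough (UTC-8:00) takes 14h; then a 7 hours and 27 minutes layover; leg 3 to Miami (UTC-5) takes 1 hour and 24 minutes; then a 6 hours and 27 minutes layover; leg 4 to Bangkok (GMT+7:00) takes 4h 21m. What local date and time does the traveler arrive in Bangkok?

Convert departure to UTC: 11:36 AM − 11:00 = 12:36 AM UTC on Jan 22.
Add 1 hour 35 minutes leg 1 → 2:11 AM UTC.
Add 1 hour 30 minutes layover in Varnholm → 3:41 AM UTC.
Add 14 hours leg 2 → 5:41 PM UTC.
Add 7 hours and 27 minutes layover in Halborough → 1:08 AM UTC (Jan 23).
Add 1 hour and 24 minutes leg 3 → 2:32 AM UTC.
Add 6 hours 27 minutes layover in Miami → 8:59 AM UTC.
Add 4 hours 21 minutes leg 4 → 1:20 PM UTC.
Bangkok is UTC+7:00, so local arrival = 1:20 PM + 7:00 = 8:20 PM on Jan 23.

8:20 PM on January 23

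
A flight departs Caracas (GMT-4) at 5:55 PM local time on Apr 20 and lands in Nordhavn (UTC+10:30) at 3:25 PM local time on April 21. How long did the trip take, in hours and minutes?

7 hours

Departure in UTC: 5:55 PM + 4:00 = 9:55 PM on Apr 20.
Arrival in UTC: 3:25 PM − 10:30 = 4:55 AM on Apr 21.
Elapsed = 4:55 AM − 9:55 PM (+1 day) = 7 hours.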